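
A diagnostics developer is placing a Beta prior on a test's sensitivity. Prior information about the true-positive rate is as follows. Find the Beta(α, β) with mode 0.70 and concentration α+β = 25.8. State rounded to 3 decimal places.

α = 17.660, β = 8.140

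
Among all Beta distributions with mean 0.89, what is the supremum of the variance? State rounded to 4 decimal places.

0.0979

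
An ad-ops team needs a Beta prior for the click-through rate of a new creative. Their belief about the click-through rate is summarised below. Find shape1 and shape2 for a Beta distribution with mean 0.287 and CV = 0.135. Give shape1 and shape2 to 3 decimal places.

Var = (CV·μ)² = (0.135×0.287)² = 0.001501.
shape1+shape2 = μ(1−μ)/Var − 1 = 0.204631/0.001501 − 1 = 135.3139.
Thus shape1 = 0.287·135.3139 = 38.835 and shape2 = 0.713·135.3139 = 96.479.

shape1 = 38.835, shape2 = 96.479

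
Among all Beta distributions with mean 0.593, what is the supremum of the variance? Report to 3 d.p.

For fixed mean μ the Beta variance is μ(1−μ)/(α+β+1), increasing as α+β decreases.
Its least upper bound (not attained) is μ(1−μ) = 0.593·0.407 = 0.241.

0.241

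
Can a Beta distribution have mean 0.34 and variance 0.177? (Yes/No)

Yes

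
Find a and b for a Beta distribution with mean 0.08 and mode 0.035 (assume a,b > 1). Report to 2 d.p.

a = 1.65, b = 19.01

Let s = a+b. Mean gives a = μs = 0.08s; mode gives (a−1)/(s−2) = 0.035.
Substituting: 0.08s − 1 = 0.035(s−2) = 0.035s − 0.070, so 0.045s = 0.930 and s = 20.6667.
Then a = 0.08×20.6667 = 1.65 and b = s−a = 19.01.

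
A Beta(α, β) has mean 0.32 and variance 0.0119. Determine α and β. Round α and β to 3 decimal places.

α = 5.531, β = 11.754

Let s = α+β. The Beta variance is μ(1−μ)/(s+1).
So s+1 = μ(1−μ)/σ² = (0.32×0.68)/0.0119 = 0.2176/0.0119 = 18.2857, giving s = 17.2857.
Then α = μs = 0.32×17.2857 = 5.531 and β = (1−μ)s = 0.68×17.2857 = 11.754.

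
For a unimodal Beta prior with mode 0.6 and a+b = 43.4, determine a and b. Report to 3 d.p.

a = 25.840, b = 17.560

For a,b>1 the mode is (a−1)/(a+b−2), so a = mode·(κ−2)+1 = 0.6×41.4+1 = 25.840.
And b = (1−mode)·(κ−2)+1 = 0.4×41.4+1 = 17.560.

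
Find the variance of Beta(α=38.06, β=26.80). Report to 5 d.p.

0.00368

μ = 38.06/64.86 = 0.586802; Var = μ(1−μ)/(α+β+1) = 0.2424654/65.86 = 0.00368.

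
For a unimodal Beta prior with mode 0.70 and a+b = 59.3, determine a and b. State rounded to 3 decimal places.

Mode = (a−1)/(κ−2) with κ = a+b, so a−1 = 0.70·57.3 = 40.110.
a = 41.110; b = κ − a = 18.190.

a = 41.110, b = 18.190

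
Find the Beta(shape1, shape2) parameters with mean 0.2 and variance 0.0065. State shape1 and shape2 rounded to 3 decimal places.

shape1 = 4.723, shape2 = 18.892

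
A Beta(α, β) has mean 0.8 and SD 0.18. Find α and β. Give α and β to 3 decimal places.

α = 3.151, β = 0.788

σ² = 0.18² = 0.0324.
With s = α+β, Var = μ(1−μ)/(s+1), so s+1 = (0.8×0.2)/0.0324 = 4.9383 and s = 3.9383.
α = μs = 3.151, β = (1−μ)s = 0.788.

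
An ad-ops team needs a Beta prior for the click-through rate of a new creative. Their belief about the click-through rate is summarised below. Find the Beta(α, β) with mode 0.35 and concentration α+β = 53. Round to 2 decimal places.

For α,β>1 the mode is (α−1)/(α+β−2), so α = mode·(κ−2)+1 = 0.35×51+1 = 18.85.
And β = (1−mode)·(κ−2)+1 = 0.65×51+1 = 34.15.

α = 18.85, β = 34.15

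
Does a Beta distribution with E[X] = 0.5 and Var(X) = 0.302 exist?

No

The Beta variance bound is σ² < μ(1−μ).
Here μ(1−μ) = 0.5×0.5 = 0.25, and 0.302 ≥ 0.25.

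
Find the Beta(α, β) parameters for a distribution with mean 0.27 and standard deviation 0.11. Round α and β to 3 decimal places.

First σ² = 0.0121. Setting α = μn, β = (1−μ)n with n = α+β,
μ(1−μ)/(n+1) = 0.0121 ⇒ n+1 = 0.1971/0.0121 = 16.2893 ⇒ n = 15.2893.
Hence α = 0.27×15.2893 = 4.128, β = 0.73×15.2893 = 11.161.

α = 4.128, β = 11.161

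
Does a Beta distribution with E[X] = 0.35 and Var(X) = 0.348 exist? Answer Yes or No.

The Beta variance bound is σ² < μ(1−μ).
Here μ(1−μ) = 0.35×0.65 = 0.2275, and 0.348 ≥ 0.2275.

No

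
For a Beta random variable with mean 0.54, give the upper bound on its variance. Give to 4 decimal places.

0.2484

Var = μ(1−μ)/(α+β+1), which approaches μ(1−μ) as α+β → 0.
So the supremum is μ(1−μ) = 0.54×0.46 = 0.2484.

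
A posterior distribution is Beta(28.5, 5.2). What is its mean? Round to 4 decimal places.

E[X] = α/(α+β) = 28.5/33.7 = 0.8457.

0.8457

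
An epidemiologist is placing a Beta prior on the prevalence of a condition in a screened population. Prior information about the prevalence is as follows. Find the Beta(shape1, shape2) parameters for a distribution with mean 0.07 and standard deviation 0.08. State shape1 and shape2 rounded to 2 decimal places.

shape1 = 0.64, shape2 = 8.53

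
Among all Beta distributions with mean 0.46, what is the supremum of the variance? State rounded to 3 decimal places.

For fixed mean μ the Beta variance is μ(1−μ)/(α+β+1), increasing as α+β decreases.
Its least upper bound (not attained) is μ(1−μ) = 0.46·0.54 = 0.248.

0.248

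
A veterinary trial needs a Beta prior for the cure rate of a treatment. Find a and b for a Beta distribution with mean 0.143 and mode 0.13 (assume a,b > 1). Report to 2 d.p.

With s = a+b: μ = a/s and mode = (a−1)/(s−2). Eliminating a = μs,
μs − 1 = m(s−2) ⇒ s(μ−m) = 1−2m ⇒ s = 0.74/0.013 = 56.9231.
So a = μs = 8.14, b = (1−μ)s = 48.78.

a = 8.14, b = 48.78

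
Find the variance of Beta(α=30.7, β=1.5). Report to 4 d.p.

0.0013

μ = 30.7/32.2 = 0.953416; Var = μ(1−μ)/(α+β+1) = 0.0444138/33.2 = 0.0013.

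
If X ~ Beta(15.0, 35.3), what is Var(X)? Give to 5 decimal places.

0.00408

α+β = 50.3 and αβ = 529.50, so Var = αβ/[(α+β)²(α+β+1)] = 529.50/129793.617 = 0.00408.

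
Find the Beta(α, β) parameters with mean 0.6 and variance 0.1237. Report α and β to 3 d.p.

By moment matching, α+β = μ(1−μ)/σ² − 1 = (0.6·0.4)/0.1237 − 1 = 1.9402 − 1 = 0.9402.
Since α/(α+β) = μ, α = 0.6·0.9402 = 0.564 and β = 0.4·0.9402 = 0.376.

α = 0.564, β = 0.376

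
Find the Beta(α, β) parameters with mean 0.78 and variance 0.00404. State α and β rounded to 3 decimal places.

Write ν = α+β; then α = μν and Var = μ(1−μ)/(ν+1).
ν = μ(1−μ)/Var − 1 = 0.1716/0.00404 − 1 = 41.4752.
α = 0.78·41.4752 = 32.351, β = 0.22·41.4752 = 9.125.

α = 32.351, β = 9.125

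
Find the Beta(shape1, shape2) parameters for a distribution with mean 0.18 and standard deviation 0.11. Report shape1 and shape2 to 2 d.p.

shape1 = 2.02, shape2 = 9.18

Variance = 0.11² = 0.0121. The moment-matching identity shape1+shape2 = μ(1−μ)/Var − 1 gives
shape1+shape2 = 0.1476/0.0121 − 1 = 11.1983, so shape1 = μ·11.1983 = 2.02 and shape2 = (1−μ)·11.1983 = 9.18.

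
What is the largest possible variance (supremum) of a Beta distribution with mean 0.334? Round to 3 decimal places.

For fixed mean μ the Beta variance is μ(1−μ)/(α+β+1), increasing as α+β decreases.
Its least upper bound (not attained) is μ(1−μ) = 0.334·0.666 = 0.222.

0.222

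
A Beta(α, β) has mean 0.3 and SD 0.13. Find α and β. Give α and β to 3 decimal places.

α = 3.428, β = 7.998

σ² = 0.13² = 0.0169.
With s = α+β, Var = μ(1−μ)/(s+1), so s+1 = (0.3×0.7)/0.0169 = 12.4260 and s = 11.4260.
α = μs = 3.428, β = (1−μ)s = 7.998.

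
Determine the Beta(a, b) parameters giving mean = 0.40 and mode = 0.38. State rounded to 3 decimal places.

a = 4.800, b = 7.200

Let s = a+b. Mean gives a = μs = 0.40s; mode gives (a−1)/(s−2) = 0.38.
Substituting: 0.40s − 1 = 0.38(s−2) = 0.38s − 0.76, so 0.02s = 0.24 and s = 12.0000.
Then a = 0.40×12.0000 = 4.800 and b = s−a = 7.200.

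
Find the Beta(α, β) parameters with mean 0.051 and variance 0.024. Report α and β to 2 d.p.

α = 0.05, β = 0.96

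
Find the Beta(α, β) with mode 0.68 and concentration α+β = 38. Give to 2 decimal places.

α = 25.48, β = 12.52

For α,β>1 the mode is (α−1)/(α+β−2), so α = mode·(κ−2)+1 = 0.68×36+1 = 25.48.
And β = (1−mode)·(κ−2)+1 = 0.32×36+1 = 12.52.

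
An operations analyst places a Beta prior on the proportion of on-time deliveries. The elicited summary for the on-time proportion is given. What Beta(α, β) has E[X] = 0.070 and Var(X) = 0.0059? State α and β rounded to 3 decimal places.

Let s = α+β. The Beta variance is μ(1−μ)/(s+1).
So s+1 = μ(1−μ)/σ² = (0.070×0.930)/0.0059 = 0.065100/0.0059 = 11.0339, giving s = 10.0339.
Then α = μs = 0.070×10.0339 = 0.702 and β = (1−μ)s = 0.930×10.0339 = 9.332.

α = 0.702, β = 9.332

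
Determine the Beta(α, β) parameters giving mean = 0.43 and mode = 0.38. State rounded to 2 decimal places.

Let s = α+β. Mean gives α = μs = 0.43s; mode gives (α−1)/(s−2) = 0.38.
Substituting: 0.43s − 1 = 0.38(s−2) = 0.38s − 0.76, so 0.05s = 0.24 and s = 4.8000.
Then α = 0.43×4.8000 = 2.06 and β = s−α = 2.74.

α = 2.06, β = 2.74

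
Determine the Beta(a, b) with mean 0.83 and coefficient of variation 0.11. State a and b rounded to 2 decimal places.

a = 13.22, b = 2.71

Var = (CV·μ)² = (0.11×0.83)² = 0.008336.
a+b = μ(1−μ)/Var − 1 = 0.1411/0.008336 − 1 = 15.9272.
Thus a = 0.83·15.9272 = 13.22 and b = 0.17·15.9272 = 2.71.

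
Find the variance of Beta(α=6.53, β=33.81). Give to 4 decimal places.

0.0033

μ = 6.53/40.34 = 0.161874; Var = μ(1−μ)/(α+β+1) = 0.1356709/41.34 = 0.0033.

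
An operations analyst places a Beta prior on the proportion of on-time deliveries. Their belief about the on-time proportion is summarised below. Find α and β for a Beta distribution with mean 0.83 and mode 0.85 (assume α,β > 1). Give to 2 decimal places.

α = 29.05, β = 5.95

With s = α+β: μ = α/s and mode = (α−1)/(s−2). Eliminating α = μs,
μs − 1 = m(s−2) ⇒ s(μ−m) = 1−2m ⇒ s = -0.70/-0.02 = 35.0000.
So α = μs = 29.05, β = (1−μ)s = 5.95.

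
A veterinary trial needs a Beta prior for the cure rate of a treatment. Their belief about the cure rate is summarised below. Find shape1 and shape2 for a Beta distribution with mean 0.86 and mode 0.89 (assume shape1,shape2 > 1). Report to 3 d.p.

shape1 = 22.360, shape2 = 3.640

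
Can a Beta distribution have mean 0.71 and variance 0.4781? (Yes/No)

A Beta with mean μ has variance μ(1−μ)/(α+β+1) < μ(1−μ).
Here μ(1−μ) = 0.71×0.29 = 0.2059, and 0.4781 ≥ 0.2059.

No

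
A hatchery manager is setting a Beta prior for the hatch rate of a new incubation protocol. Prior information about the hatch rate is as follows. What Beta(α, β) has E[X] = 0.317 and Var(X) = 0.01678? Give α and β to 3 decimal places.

α = 3.773, β = 8.130

Write ν = α+β; then α = μν and Var = μ(1−μ)/(ν+1).
ν = μ(1−μ)/Var − 1 = 0.216511/0.01678 − 1 = 11.9029.
α = 0.317·11.9029 = 3.773, β = 0.683·11.9029 = 8.130.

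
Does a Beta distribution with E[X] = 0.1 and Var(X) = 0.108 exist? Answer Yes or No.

A Beta with mean μ has variance μ(1−μ)/(α+β+1) < μ(1−μ).
Here μ(1−μ) = 0.1×0.9 = 0.09, and 0.108 ≥ 0.09.

No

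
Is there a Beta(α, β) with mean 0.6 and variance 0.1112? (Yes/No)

Yes

A Beta with mean μ has variance μ(1−μ)/(α+β+1) < μ(1−μ).
Here μ(1−μ) = 0.6×0.4 = 0.24, and 0.1112 < 0.24.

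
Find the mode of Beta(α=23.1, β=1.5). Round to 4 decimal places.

With α,β > 1, mode = (α−1)/(α+β−2) = 22.1/22.6 = 0.9779.

0.9779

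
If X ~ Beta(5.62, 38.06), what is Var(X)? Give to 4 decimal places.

Var = αβ/[(α+β)²(α+β+1)] = (5.62×38.06)/(43.68²×44.68) = 213.8972/85246.866432 = 0.0025.

0.0025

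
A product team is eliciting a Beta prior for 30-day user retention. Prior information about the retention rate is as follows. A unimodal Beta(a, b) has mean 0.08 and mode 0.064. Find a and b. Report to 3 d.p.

a = 4.360, b = 50.140

Let s = a+b. Mean gives a = μs = 0.08s; mode gives (a−1)/(s−2) = 0.064.
Substituting: 0.08s − 1 = 0.064(s−2) = 0.064s − 0.128, so 0.016s = 0.872 and s = 54.5000.
Then a = 0.08×54.5000 = 4.360 and b = s−a = 50.140.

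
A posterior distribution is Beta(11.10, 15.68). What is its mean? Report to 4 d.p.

0.4145

E[X] = α/(α+β) = 11.10/26.78 = 0.4145.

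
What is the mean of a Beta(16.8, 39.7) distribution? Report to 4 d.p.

0.2973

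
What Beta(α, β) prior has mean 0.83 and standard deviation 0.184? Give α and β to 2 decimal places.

Variance = 0.184² = 0.033856. The moment-matching identity α+β = μ(1−μ)/Var − 1 gives
α+β = 0.1411/0.033856 − 1 = 3.1677, so α = μ·3.1677 = 2.63 and β = (1−μ)·3.1677 = 0.54.

α = 2.63, β = 0.54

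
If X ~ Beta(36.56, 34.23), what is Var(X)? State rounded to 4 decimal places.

0.0035

Var = αβ/[(α+β)²(α+β+1)] = (36.56×34.23)/(70.79²×71.79) = 1251.4488/359755.778139 = 0.0035.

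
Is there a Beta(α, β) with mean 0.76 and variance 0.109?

For any Beta, Var(X) < E[X]·(1−E[X]).
Here μ(1−μ) = 0.76×0.24 = 0.1824, and 0.109 < 0.1824.

Yes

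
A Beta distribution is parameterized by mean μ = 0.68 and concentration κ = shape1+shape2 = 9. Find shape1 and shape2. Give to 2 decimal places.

Split κ in proportion μ : (1−μ): shape1 = 0.68·9 = 6.12, shape2 = 9 − 6.12 = 2.88.

shape1 = 6.12, shape2 = 2.88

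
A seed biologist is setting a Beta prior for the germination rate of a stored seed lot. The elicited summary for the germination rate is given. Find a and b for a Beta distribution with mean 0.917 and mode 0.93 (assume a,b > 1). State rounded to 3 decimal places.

With s = a+b: μ = a/s and mode = (a−1)/(s−2). Eliminating a = μs,
μs − 1 = m(s−2) ⇒ s(μ−m) = 1−2m ⇒ s = -0.86/-0.013 = 66.1538.
So a = μs = 60.663, b = (1−μ)s = 5.491.

a = 60.663, b = 5.491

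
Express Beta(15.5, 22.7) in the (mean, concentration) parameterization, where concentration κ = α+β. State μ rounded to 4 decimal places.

κ = α+β = 15.5+22.7 = 38.2; μ = α/κ = 15.5/38.2 = 0.4058.

μ = 0.4058, κ = 38.2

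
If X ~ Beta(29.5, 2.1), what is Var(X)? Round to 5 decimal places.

0.00190

Var = αβ/[(α+β)²(α+β+1)] = (29.5×2.1)/(31.6²×32.6) = 61.95/32553.056 = 0.00190.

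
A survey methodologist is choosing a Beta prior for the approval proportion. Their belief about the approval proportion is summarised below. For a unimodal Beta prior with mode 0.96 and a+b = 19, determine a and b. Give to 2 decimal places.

Since the density peak of Beta(a,b) is at (a−1)/(a+b−2),
a = 1 + 0.96(19−2) = 17.32 and b = 19 − 17.32 = 1.68.

a = 17.32, b = 1.68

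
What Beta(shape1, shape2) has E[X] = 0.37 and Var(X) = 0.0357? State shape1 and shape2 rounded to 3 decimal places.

Write ν = shape1+shape2; then shape1 = μν and Var = μ(1−μ)/(ν+1).
ν = μ(1−μ)/Var − 1 = 0.2331/0.0357 − 1 = 5.5294.
shape1 = 0.37·5.5294 = 2.046, shape2 = 0.63·5.5294 = 3.484.

shape1 = 2.046, shape2 = 3.484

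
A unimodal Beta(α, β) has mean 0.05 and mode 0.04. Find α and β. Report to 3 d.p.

α = 4.600, β = 87.400

With s = α+β: μ = α/s and mode = (α−1)/(s−2). Eliminating α = μs,
μs − 1 = m(s−2) ⇒ s(μ−m) = 1−2m ⇒ s = 0.92/0.01 = 92.0000.
So α = μs = 4.600, β = (1−μ)s = 87.400.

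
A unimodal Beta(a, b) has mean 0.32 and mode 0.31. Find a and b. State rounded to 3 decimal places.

With s = a+b: μ = a/s and mode = (a−1)/(s−2). Eliminating a = μs,
μs − 1 = m(s−2) ⇒ s(μ−m) = 1−2m ⇒ s = 0.38/0.01 = 38.0000.
So a = μs = 12.160, b = (1−μ)s = 25.840.

a = 12.160, b = 25.840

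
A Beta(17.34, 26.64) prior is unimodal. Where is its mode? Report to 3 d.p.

The density x^(α−1)(1−x)^(β−1) is maximised at (α−1)/(α+β−2) = 16.34/41.98 = 0.389.

0.389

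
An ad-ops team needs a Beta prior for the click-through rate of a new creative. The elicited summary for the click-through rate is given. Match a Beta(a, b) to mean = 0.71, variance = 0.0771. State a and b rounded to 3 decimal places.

Let s = a+b. The Beta variance is μ(1−μ)/(s+1).
So s+1 = μ(1−μ)/σ² = (0.71×0.29)/0.0771 = 0.2059/0.0771 = 2.6706, giving s = 1.6706.
Then a = μs = 0.71×1.6706 = 1.186 and b = (1−μ)s = 0.29×1.6706 = 0.484.

a = 1.186, b = 0.484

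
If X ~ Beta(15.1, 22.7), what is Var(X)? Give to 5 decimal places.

0.00618

μ = 15.1/37.8 = 0.399471; Var = μ(1−μ)/(α+β+1) = 0.2398939/38.8 = 0.00618.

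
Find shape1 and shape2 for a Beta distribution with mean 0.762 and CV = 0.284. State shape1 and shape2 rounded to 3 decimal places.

shape1 = 2.189, shape2 = 0.684

σ = CV·μ = 0.284×0.762 = 0.21641, so σ² = 0.046832.
s+1 = μ(1−μ)/σ² = 0.181356/0.046832 = 3.8724, so s = shape1+shape2 = 2.8724.
shape1 = μs = 2.189, shape2 = (1−μ)s = 0.684.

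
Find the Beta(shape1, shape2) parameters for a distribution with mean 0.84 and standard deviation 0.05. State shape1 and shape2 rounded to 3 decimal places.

shape1 = 44.318, shape2 = 8.442

σ² = 0.05² = 0.0025.
With s = shape1+shape2, Var = μ(1−μ)/(s+1), so s+1 = (0.84×0.16)/0.0025 = 53.7600 and s = 52.7600.
shape1 = μs = 44.318, shape2 = (1−μ)s = 8.442.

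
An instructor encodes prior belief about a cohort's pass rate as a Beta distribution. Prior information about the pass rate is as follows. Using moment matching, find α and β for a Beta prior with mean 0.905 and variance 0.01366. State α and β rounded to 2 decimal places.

α = 4.79, β = 0.50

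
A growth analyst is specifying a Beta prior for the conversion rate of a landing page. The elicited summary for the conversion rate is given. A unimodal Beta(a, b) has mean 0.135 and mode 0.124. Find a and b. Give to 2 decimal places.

With s = a+b: μ = a/s and mode = (a−1)/(s−2). Eliminating a = μs,
μs − 1 = m(s−2) ⇒ s(μ−m) = 1−2m ⇒ s = 0.752/0.011 = 68.3636.
So a = μs = 9.23, b = (1−μ)s = 59.13.

a = 9.23, b = 59.13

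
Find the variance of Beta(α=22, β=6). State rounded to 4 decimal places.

μ = 22/28 = 0.785714; Var = μ(1−μ)/(α+β+1) = 0.1683673/29 = 0.0058.

0.0058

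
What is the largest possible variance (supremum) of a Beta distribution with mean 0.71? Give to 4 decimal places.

Var = μ(1−μ)/(α+β+1), which approaches μ(1−μ) as α+β → 0.
So the supremum is μ(1−μ) = 0.71×0.29 = 0.2059.

0.2059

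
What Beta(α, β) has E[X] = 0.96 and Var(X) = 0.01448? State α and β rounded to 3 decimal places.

Let s = α+β. The Beta variance is μ(1−μ)/(s+1).
So s+1 = μ(1−μ)/σ² = (0.96×0.04)/0.01448 = 0.0384/0.01448 = 2.6519, giving s = 1.6519.
Then α = μs = 0.96×1.6519 = 1.586 and β = (1−μ)s = 0.04×1.6519 = 0.066.

α = 1.586, β = 0.066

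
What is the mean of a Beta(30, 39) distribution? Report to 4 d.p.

0.4348

E[X] = α/(α+β) = 30/69 = 0.4348.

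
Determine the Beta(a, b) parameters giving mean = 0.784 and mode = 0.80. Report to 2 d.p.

a = 29.40, b = 8.10

Let s = a+b. Mean gives a = μs = 0.784s; mode gives (a−1)/(s−2) = 0.80.
Substituting: 0.784s − 1 = 0.80(s−2) = 0.80s − 1.60, so -0.016s = -0.60 and s = 37.5000.
Then a = 0.784×37.5000 = 29.40 and b = s−a = 8.10.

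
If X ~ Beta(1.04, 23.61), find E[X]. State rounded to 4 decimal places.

The Beta mean is α/(α+β) = 1.04/(1.04+23.61) = 0.0422.

0.0422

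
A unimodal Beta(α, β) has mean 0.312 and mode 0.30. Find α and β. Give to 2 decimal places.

α = 10.40, β = 22.93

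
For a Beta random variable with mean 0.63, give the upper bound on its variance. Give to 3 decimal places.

0.233

For fixed mean μ the Beta variance is μ(1−μ)/(α+β+1), increasing as α+β decreases.
Its least upper bound (not attained) is μ(1−μ) = 0.63·0.37 = 0.233.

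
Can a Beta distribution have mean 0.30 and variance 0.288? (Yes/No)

The Beta variance bound is σ² < μ(1−μ).
Here μ(1−μ) = 0.30×0.70 = 0.2100, and 0.288 ≥ 0.2100.

No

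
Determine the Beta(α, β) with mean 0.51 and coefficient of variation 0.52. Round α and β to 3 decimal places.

α = 1.302, β = 1.251

σ = CV·μ = 0.52×0.51 = 0.26520, so σ² = 0.070331.
s+1 = μ(1−μ)/σ² = 0.2499/0.070331 = 3.5532, so s = α+β = 2.5532.
α = μs = 1.302, β = (1−μ)s = 1.251.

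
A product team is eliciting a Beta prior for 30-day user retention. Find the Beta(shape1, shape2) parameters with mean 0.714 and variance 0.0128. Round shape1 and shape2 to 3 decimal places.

Let s = shape1+shape2. The Beta variance is μ(1−μ)/(s+1).
So s+1 = μ(1−μ)/σ² = (0.714×0.286)/0.0128 = 0.204204/0.0128 = 15.9534, giving s = 14.9534.
Then shape1 = μs = 0.714×14.9534 = 10.677 and shape2 = (1−μ)s = 0.286×14.9534 = 4.277.

shape1 = 10.677, shape2 = 4.277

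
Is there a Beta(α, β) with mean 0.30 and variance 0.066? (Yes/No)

Yes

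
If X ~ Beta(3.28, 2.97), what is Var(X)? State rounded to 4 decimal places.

0.0344

α+β = 6.25 and αβ = 9.7416, so Var = αβ/[(α+β)²(α+β+1)] = 9.7416/283.203125 = 0.0344.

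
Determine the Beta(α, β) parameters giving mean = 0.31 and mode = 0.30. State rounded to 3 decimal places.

α = 12.400, β = 27.600

With s = α+β: μ = α/s and mode = (α−1)/(s−2). Eliminating α = μs,
μs − 1 = m(s−2) ⇒ s(μ−m) = 1−2m ⇒ s = 0.40/0.01 = 40.0000.
So α = μs = 12.400, β = (1−μ)s = 27.600.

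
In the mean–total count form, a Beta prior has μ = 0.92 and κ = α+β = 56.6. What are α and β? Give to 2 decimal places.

α = 52.07, β = 4.53

α = μκ = 0.92×56.6 = 52.07 and β = (1−μ)κ = 0.08×56.6 = 4.53.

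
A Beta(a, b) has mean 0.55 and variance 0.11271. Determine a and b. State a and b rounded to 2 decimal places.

Let s = a+b. The Beta variance is μ(1−μ)/(s+1).
So s+1 = μ(1−μ)/σ² = (0.55×0.45)/0.11271 = 0.2475/0.11271 = 2.1959, giving s = 1.1959.
Then a = μs = 0.55×1.1959 = 0.66 and b = (1−μ)s = 0.45×1.1959 = 0.54.

a = 0.66, b = 0.54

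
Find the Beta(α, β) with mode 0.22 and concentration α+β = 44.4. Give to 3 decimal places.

α = 10.328, β = 34.072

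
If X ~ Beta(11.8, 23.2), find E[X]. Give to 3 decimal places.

0.337

The Beta mean is α/(α+β) = 11.8/(11.8+23.2) = 0.337.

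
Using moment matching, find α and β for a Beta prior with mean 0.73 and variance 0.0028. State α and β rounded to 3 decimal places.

α = 50.657, β = 18.736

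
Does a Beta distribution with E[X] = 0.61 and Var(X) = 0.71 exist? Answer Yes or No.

For any Beta, Var(X) < E[X]·(1−E[X]).
Here μ(1−μ) = 0.61×0.39 = 0.2379, and 0.71 ≥ 0.2379.

No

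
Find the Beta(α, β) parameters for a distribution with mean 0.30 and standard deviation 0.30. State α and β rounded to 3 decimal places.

First σ² = 0.0900. Setting α = μn, β = (1−μ)n with n = α+β,
μ(1−μ)/(n+1) = 0.0900 ⇒ n+1 = 0.2100/0.0900 = 2.3333 ⇒ n = 1.3333.
Hence α = 0.30×1.3333 = 0.400, β = 0.70×1.3333 = 0.933.

α = 0.400, β = 0.933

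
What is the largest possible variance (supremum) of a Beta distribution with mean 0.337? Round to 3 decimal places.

For fixed mean μ the Beta variance is μ(1−μ)/(α+β+1), increasing as α+β decreases.
Its least upper bound (not attained) is μ(1−μ) = 0.337·0.663 = 0.223.

0.223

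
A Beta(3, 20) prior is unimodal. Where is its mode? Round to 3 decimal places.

The density x^(α−1)(1−x)^(β−1) is maximised at (α−1)/(α+β−2) = 2/21 = 0.095.

0.095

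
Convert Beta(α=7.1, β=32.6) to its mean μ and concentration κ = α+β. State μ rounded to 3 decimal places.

μ = 0.179, κ = 39.7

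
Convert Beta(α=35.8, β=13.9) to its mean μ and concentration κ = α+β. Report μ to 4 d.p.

κ = α+β = 35.8+13.9 = 49.7; μ = α/κ = 35.8/49.7 = 0.7203.

μ = 0.7203, κ = 49.7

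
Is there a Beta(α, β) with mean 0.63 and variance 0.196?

The Beta variance bound is σ² < μ(1−μ).
Here μ(1−μ) = 0.63×0.37 = 0.2331, and 0.196 < 0.2331.

Yes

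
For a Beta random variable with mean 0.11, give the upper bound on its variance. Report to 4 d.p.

0.0979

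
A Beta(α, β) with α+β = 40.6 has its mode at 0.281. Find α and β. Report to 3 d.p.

α = 11.847, β = 28.753

Since the density peak of Beta(α,β) is at (α−1)/(α+β−2),
α = 1 + 0.281(40.6−2) = 11.847 and β = 40.6 − 11.847 = 28.753.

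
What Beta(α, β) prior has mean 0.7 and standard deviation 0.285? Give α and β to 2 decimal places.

Variance = 0.285² = 0.081225. The moment-matching identity α+β = μ(1−μ)/Var − 1 gives
α+β = 0.21/0.081225 − 1 = 1.5854, so α = μ·1.5854 = 1.11 and β = (1−μ)·1.5854 = 0.48.

α = 1.11, β = 0.48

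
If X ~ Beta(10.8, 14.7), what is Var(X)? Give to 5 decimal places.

0.00921

Var = αβ/[(α+β)²(α+β+1)] = (10.8×14.7)/(25.5²×26.5) = 158.76/17231.625 = 0.00921.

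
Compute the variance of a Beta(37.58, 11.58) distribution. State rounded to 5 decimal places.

μ = 37.58/49.16 = 0.764443; Var = μ(1−μ)/(α+β+1) = 0.1800701/50.16 = 0.00359.

0.00359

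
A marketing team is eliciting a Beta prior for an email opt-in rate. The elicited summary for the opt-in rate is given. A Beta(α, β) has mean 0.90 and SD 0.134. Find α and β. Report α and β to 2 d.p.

α = 3.61, β = 0.40

σ² = 0.134² = 0.017956.
With s = α+β, Var = μ(1−μ)/(s+1), so s+1 = (0.90×0.10)/0.017956 = 5.0123 and s = 4.0123.
α = μs = 3.61, β = (1−μ)s = 0.40.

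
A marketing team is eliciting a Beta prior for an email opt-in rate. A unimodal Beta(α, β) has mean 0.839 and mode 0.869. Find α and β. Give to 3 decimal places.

With s = α+β: μ = α/s and mode = (α−1)/(s−2). Eliminating α = μs,
μs − 1 = m(s−2) ⇒ s(μ−m) = 1−2m ⇒ s = -0.738/-0.030 = 24.6000.
So α = μs = 20.639, β = (1−μ)s = 3.961.

α = 20.639, β = 3.961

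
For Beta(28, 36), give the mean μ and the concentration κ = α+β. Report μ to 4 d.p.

μ = 0.4375, κ = 64

κ = α+β = 28+36 = 64; μ = α/κ = 28/64 = 0.4375.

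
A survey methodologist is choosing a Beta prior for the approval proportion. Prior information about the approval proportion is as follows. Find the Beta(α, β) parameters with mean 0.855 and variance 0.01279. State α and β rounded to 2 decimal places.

α = 7.43, β = 1.26

Write ν = α+β; then α = μν and Var = μ(1−μ)/(ν+1).
ν = μ(1−μ)/Var − 1 = 0.123975/0.01279 − 1 = 8.6931.
α = 0.855·8.6931 = 7.43, β = 0.145·8.6931 = 1.26.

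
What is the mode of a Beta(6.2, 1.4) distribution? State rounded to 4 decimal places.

The density x^(α−1)(1−x)^(β−1) is maximised at (α−1)/(α+β−2) = 5.2/5.6 = 0.9286.

0.9286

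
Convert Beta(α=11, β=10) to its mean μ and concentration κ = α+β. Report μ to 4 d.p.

κ = α+β = 11+10 = 21; μ = α/κ = 11/21 = 0.5238.

μ = 0.5238, κ = 21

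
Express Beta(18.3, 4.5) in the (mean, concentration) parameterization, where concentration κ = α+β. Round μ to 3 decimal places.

κ = α+β = 18.3+4.5 = 22.8; μ = α/κ = 18.3/22.8 = 0.803.

μ = 0.803, κ = 22.8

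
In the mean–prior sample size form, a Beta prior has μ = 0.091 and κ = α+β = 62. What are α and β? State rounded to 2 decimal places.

α = 5.64, β = 56.36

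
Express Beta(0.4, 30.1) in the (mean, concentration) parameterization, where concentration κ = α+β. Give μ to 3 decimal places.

μ = 0.013, κ = 30.5

κ = α+β = 0.4+30.1 = 30.5; μ = α/κ = 0.4/30.5 = 0.013.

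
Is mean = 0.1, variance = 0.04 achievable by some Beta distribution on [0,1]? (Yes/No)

Yes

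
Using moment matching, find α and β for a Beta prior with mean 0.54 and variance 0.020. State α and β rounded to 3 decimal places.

Let s = α+β. The Beta variance is μ(1−μ)/(s+1).
So s+1 = μ(1−μ)/σ² = (0.54×0.46)/0.020 = 0.2484/0.020 = 12.4200, giving s = 11.4200.
Then α = μs = 0.54×11.4200 = 6.167 and β = (1−μ)s = 0.46×11.4200 = 5.253.

α = 6.167, β = 5.253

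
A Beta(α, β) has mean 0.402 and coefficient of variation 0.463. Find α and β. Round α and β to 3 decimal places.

σ = CV·μ = 0.463×0.402 = 0.18613, so σ² = 0.034643.
s+1 = μ(1−μ)/σ² = 0.240396/0.034643 = 6.9393, so s = α+β = 5.9393.
α = μs = 2.388, β = (1−μ)s = 3.552.

α = 2.388, β = 3.552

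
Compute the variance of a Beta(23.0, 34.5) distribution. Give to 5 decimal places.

0.00410

μ = 23.0/57.5 = 0.400000; Var = μ(1−μ)/(α+β+1) = 0.2400000/58.5 = 0.00410.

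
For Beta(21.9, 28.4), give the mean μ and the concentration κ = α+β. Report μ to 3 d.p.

κ = α+β = 21.9+28.4 = 50.3; μ = α/κ = 21.9/50.3 = 0.435.

μ = 0.435, κ = 50.3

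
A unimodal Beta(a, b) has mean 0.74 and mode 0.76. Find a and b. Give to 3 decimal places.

a = 19.240, b = 6.760

With s = a+b: μ = a/s and mode = (a−1)/(s−2). Eliminating a = μs,
μs − 1 = m(s−2) ⇒ s(μ−m) = 1−2m ⇒ s = -0.52/-0.02 = 26.0000.
So a = μs = 19.240, b = (1−μ)s = 6.760.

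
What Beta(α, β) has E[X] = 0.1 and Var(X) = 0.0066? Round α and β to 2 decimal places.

By moment matching, α+β = μ(1−μ)/σ² − 1 = (0.1·0.9)/0.0066 − 1 = 13.6364 − 1 = 12.6364.
Since α/(α+β) = μ, α = 0.1·12.6364 = 1.26 and β = 0.9·12.6364 = 11.37.

α = 1.26, β = 11.37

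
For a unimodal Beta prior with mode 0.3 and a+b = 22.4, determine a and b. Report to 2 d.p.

a = 7.12, b = 15.28

Mode = (a−1)/(κ−2) with κ = a+b, so a−1 = 0.3·20.4 = 6.12.
a = 7.12; b = κ − a = 15.28.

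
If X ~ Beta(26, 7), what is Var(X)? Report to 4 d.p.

μ = 26/33 = 0.787879; Var = μ(1−μ)/(α+β+1) = 0.1671258/34 = 0.0049.

0.0049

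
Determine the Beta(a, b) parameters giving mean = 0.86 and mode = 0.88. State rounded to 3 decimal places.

a = 32.680, b = 5.320

Let s = a+b. Mean gives a = μs = 0.86s; mode gives (a−1)/(s−2) = 0.88.
Substituting: 0.86s − 1 = 0.88(s−2) = 0.88s − 1.76, so -0.02s = -0.76 and s = 38.0000.
Then a = 0.86×38.0000 = 32.680 and b = s−a = 5.320.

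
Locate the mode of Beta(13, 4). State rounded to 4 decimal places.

0.8000

With α,β > 1, mode = (α−1)/(α+β−2) = 12/15 = 0.8000.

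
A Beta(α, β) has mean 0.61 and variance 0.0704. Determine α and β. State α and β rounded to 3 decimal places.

By moment matching, α+β = μ(1−μ)/σ² − 1 = (0.61·0.39)/0.0704 − 1 = 3.3793 − 1 = 2.3793.
Since α/(α+β) = μ, α = 0.61·2.3793 = 1.451 and β = 0.39·2.3793 = 0.928.

α = 1.451, β = 0.928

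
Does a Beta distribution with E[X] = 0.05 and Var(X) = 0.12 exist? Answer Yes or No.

No

The Beta variance bound is σ² < μ(1−μ).
Here μ(1−μ) = 0.05×0.95 = 0.0475, and 0.12 ≥ 0.0475.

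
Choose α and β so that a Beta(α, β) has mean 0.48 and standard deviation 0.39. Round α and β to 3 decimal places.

α = 0.308, β = 0.333

Variance = 0.39² = 0.1521. The moment-matching identity α+β = μ(1−μ)/Var − 1 gives
α+β = 0.2496/0.1521 − 1 = 0.6410, so α = μ·0.6410 = 0.308 and β = (1−μ)·0.6410 = 0.333.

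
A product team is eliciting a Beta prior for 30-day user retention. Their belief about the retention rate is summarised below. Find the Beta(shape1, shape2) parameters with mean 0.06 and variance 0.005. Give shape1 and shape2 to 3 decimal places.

By moment matching, shape1+shape2 = μ(1−μ)/σ² − 1 = (0.06·0.94)/0.005 − 1 = 11.2800 − 1 = 10.2800.
Since shape1/(shape1+shape2) = μ, shape1 = 0.06·10.2800 = 0.617 and shape2 = 0.94·10.2800 = 9.663.

shape1 = 0.617, shape2 = 9.663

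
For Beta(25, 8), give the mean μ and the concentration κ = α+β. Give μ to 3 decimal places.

κ = α+β = 25+8 = 33; μ = α/κ = 25/33 = 0.758.

μ = 0.758, κ = 33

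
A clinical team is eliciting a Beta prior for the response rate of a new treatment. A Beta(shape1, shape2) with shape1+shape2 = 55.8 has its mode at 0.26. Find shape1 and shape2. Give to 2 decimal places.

shape1 = 14.99, shape2 = 40.81

Since the density peak of Beta(shape1,shape2) is at (shape1−1)/(shape1+shape2−2),
shape1 = 1 + 0.26(55.8−2) = 14.99 and shape2 = 55.8 − 14.99 = 40.81.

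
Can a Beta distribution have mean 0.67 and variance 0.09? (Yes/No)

The Beta variance bound is σ² < μ(1−μ).
Here μ(1−μ) = 0.67×0.33 = 0.2211, and 0.09 < 0.2211.

Yes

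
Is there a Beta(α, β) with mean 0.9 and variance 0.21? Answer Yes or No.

A Beta with mean μ has variance μ(1−μ)/(α+β+1) < μ(1−μ).
Here μ(1−μ) = 0.9×0.1 = 0.09, and 0.21 ≥ 0.09.

No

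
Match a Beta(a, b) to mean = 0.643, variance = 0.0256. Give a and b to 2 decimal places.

a = 5.12, b = 2.84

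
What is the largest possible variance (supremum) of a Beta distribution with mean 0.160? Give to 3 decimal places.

For fixed mean μ the Beta variance is μ(1−μ)/(α+β+1), increasing as α+β decreases.
Its least upper bound (not attained) is μ(1−μ) = 0.160·0.840 = 0.134.

0.134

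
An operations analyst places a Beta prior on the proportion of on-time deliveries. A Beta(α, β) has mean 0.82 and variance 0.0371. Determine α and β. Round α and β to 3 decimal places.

α = 2.442, β = 0.536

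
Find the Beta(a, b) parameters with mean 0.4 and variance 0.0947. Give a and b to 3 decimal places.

a = 0.614, b = 0.921

By moment matching, a+b = μ(1−μ)/σ² − 1 = (0.4·0.6)/0.0947 − 1 = 2.5343 − 1 = 1.5343.
Since a/(a+b) = μ, a = 0.4·1.5343 = 0.614 and b = 0.6·1.5343 = 0.921.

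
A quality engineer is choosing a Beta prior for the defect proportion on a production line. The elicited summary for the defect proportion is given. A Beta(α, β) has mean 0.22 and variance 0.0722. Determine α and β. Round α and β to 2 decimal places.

By moment matching, α+β = μ(1−μ)/σ² − 1 = (0.22·0.78)/0.0722 − 1 = 2.3767 − 1 = 1.3767.
Since α/(α+β) = μ, α = 0.22·1.3767 = 0.30 and β = 0.78·1.3767 = 1.07.

α = 0.30, β = 1.07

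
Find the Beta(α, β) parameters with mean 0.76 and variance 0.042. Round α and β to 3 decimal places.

Let s = α+β. The Beta variance is μ(1−μ)/(s+1).
So s+1 = μ(1−μ)/σ² = (0.76×0.24)/0.042 = 0.1824/0.042 = 4.3429, giving s = 3.3429.
Then α = μs = 0.76×3.3429 = 2.541 and β = (1−μ)s = 0.24×3.3429 = 0.802.

α = 2.541, β = 0.802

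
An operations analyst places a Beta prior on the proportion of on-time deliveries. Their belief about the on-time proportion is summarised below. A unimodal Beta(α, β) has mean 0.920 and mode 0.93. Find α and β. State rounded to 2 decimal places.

α = 79.12, β = 6.88

With s = α+β: μ = α/s and mode = (α−1)/(s−2). Eliminating α = μs,
μs − 1 = m(s−2) ⇒ s(μ−m) = 1−2m ⇒ s = -0.86/-0.010 = 86.0000.
So α = μs = 79.12, β = (1−μ)s = 6.88.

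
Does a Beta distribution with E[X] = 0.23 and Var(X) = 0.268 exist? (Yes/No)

No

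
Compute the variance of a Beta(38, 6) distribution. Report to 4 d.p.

0.0026

α+β = 44 and αβ = 228, so Var = αβ/[(α+β)²(α+β+1)] = 228/87120 = 0.0026.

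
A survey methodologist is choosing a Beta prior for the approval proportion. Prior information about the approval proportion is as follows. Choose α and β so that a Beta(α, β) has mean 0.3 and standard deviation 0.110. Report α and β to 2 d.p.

First σ² = 0.012100. Setting α = μn, β = (1−μ)n with n = α+β,
μ(1−μ)/(n+1) = 0.012100 ⇒ n+1 = 0.21/0.012100 = 17.3554 ⇒ n = 16.3554.
Hence α = 0.3×16.3554 = 4.91, β = 0.7×16.3554 = 11.45.

α = 4.91, β = 11.45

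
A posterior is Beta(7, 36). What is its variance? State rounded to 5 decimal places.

0.00310

μ = 7/43 = 0.162791; Var = μ(1−μ)/(α+β+1) = 0.1362899/44 = 0.00310.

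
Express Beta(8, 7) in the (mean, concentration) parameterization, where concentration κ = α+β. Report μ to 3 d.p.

μ = 0.533, κ = 15

κ = α+β = 8+7 = 15; μ = α/κ = 8/15 = 0.533.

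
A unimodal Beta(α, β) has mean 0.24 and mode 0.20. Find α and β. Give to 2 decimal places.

α = 3.60, β = 11.40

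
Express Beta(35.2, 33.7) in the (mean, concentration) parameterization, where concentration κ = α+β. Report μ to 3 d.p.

μ = 0.511, κ = 68.9

κ = α+β = 35.2+33.7 = 68.9; μ = α/κ = 35.2/68.9 = 0.511.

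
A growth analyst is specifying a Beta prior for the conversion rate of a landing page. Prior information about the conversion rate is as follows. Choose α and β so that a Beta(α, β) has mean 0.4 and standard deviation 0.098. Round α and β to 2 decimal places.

Variance = 0.098² = 0.009604. The moment-matching identity α+β = μ(1−μ)/Var − 1 gives
α+β = 0.24/0.009604 − 1 = 23.9896, so α = μ·23.9896 = 9.60 and β = (1−μ)·23.9896 = 14.39.

α = 9.60, β = 14.39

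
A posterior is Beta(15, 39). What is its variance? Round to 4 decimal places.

0.0036

μ = 15/54 = 0.277778; Var = μ(1−μ)/(α+β+1) = 0.2006173/55 = 0.0036.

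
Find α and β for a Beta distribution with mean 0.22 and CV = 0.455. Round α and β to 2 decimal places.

α = 3.55, β = 12.58

σ = CV·μ = 0.455×0.22 = 0.10010, so σ² = 0.010020.
s+1 = μ(1−μ)/σ² = 0.1716/0.010020 = 17.1257, so s = α+β = 16.1257.
α = μs = 3.55, β = (1−μ)s = 12.58.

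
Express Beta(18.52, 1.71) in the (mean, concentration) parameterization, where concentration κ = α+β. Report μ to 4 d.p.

μ = 0.9155, κ = 20.23

κ = α+β = 18.52+1.71 = 20.23; μ = α/κ = 18.52/20.23 = 0.9155.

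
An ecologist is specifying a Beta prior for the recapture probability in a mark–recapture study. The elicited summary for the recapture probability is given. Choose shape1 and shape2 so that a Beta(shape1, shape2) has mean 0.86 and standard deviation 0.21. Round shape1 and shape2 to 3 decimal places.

First σ² = 0.0441. Setting shape1 = μn, shape2 = (1−μ)n with n = shape1+shape2,
μ(1−μ)/(n+1) = 0.0441 ⇒ n+1 = 0.1204/0.0441 = 2.7302 ⇒ n = 1.7302.
Hence shape1 = 0.86×1.7302 = 1.488, shape2 = 0.14×1.7302 = 0.242.

shape1 = 1.488, shape2 = 0.242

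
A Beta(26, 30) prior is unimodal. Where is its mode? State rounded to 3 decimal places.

0.463

The density x^(α−1)(1−x)^(β−1) is maximised at (α−1)/(α+β−2) = 25/54 = 0.463.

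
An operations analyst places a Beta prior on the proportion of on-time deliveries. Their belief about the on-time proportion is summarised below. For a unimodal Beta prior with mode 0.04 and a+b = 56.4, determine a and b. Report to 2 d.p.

a = 3.18, b = 53.22

Mode = (a−1)/(κ−2) with κ = a+b, so a−1 = 0.04·54.4 = 2.18.
a = 3.18; b = κ − a = 53.22.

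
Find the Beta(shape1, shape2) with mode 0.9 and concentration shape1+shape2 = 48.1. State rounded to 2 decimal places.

shape1 = 42.49, shape2 = 5.61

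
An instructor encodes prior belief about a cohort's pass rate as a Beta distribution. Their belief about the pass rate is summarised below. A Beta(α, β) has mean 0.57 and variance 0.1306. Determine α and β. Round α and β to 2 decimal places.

Let s = α+β. The Beta variance is μ(1−μ)/(s+1).
So s+1 = μ(1−μ)/σ² = (0.57×0.43)/0.1306 = 0.2451/0.1306 = 1.8767, giving s = 0.8767.
Then α = μs = 0.57×0.8767 = 0.50 and β = (1−μ)s = 0.43×0.8767 = 0.38.

α = 0.50, β = 0.38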